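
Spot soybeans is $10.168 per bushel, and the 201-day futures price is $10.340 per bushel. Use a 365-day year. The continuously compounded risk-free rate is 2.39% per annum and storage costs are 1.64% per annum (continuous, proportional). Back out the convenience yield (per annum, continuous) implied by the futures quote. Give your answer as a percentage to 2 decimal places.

F = S·e^((r+u−y)T) ⇒ (r+u−y) = ln(F/S)/T
ln(10.340/10.168) = 0.016774; /T ⇒ 0.030460
y = r + u − ln(F/S)/T = 0.0239 + 0.0164 − 0.030460 = 0.009840
y = 0.98%

0.98%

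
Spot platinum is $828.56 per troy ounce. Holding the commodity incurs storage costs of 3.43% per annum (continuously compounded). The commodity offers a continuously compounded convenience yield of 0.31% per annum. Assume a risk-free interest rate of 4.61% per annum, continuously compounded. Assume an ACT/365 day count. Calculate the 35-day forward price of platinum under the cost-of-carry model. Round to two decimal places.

Net carry = r + u − y = 0.0461 + 0.0343 − 0.0031 = 0.0773
F = S·e^((r+u−y)T) = 828.56 · e^(0.0773 × 35/365) = 828.56 · e^0.007412
= 828.56 × 1.007440 = $834.72 per troy ounce

$834.72 per troy ounce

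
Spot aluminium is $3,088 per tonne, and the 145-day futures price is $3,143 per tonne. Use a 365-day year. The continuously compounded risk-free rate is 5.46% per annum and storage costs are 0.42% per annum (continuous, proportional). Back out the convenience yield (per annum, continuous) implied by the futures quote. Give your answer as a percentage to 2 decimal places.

F = S·e^((r+u−y)T) ⇒ (r+u−y) = ln(F/S)/T
ln(3143/3088) = 0.017654; /T ⇒ 0.044439
y = r + u − ln(F/S)/T = 0.0546 + 0.0042 − 0.044439 = 0.014361
y = 1.44%

1.44%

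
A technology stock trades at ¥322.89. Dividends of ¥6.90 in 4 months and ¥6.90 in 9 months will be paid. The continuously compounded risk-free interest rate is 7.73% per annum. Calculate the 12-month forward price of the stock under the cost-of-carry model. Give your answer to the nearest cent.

¥334.54

PV(dividends) I = 6.90·e^(−0.0773·4/12) + 6.90·e^(−0.0773·9/12)
I = 6.7245 + 6.5113 = 13.2358
F = (S − I)·e^(rT) = (322.89 − 13.2358) · e^(0.0773·12/12)
= 309.6542 · e^0.077300 = 309.6542 × 1.080366 = ¥334.54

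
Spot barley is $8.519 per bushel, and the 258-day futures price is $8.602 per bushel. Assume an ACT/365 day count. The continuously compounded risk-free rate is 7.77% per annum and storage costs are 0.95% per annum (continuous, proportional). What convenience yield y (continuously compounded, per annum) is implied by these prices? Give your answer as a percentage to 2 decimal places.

F = S·e^((r+u−y)T) ⇒ (r+u−y) = ln(F/S)/T
ln(8.602/8.519) = 0.009696; /T ⇒ 0.013717
y = r + u − ln(F/S)/T = 0.0777 + 0.0095 − 0.013717 = 0.073483
y = 7.35%

7.35%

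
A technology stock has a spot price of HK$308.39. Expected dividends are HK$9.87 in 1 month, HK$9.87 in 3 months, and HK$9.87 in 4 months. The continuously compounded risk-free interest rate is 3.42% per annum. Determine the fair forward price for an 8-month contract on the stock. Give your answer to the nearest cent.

PV(dividends) I = 9.87·e^(−0.0342·1/12) + 9.87·e^(−0.0342·3/12) + 9.87·e^(−0.0342·4/12)
I = 9.8419 + 9.7860 + 9.7581 = 29.3860
F = (S − I)·e^(rT) = (308.39 − 29.3860) · e^(0.0342·8/12)
= 279.0040 · e^0.022800 = 279.0040 × 1.023062 = HK$285.44

HK$285.44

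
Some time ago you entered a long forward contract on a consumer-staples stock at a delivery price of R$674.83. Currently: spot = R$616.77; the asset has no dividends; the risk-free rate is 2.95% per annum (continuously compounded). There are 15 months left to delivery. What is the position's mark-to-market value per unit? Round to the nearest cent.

-R$33.63

Current fair forward for the remaining 15 months: F = S·e^(r·T), r = 0.0295
F = 616.77 · e^(0.0295 × 15/12) = 616.77 × 1.037563 = 639.9377
Value of long forward = (F − K)·e^(−rT) = (639.9377 − 674.83) · e^(−0.0295·15/12)
= -34.8923 × 0.963797 = -33.63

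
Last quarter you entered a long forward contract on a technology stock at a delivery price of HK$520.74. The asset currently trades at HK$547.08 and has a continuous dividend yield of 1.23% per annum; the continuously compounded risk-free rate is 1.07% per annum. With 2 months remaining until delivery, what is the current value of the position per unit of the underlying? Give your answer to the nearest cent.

HK$26.15

Current fair forward for the remaining 2 months: F = S·e^((r − q)·T), (r − q) = 0.0107 − 0.0123 = -0.0016
F = 547.08 · e^(-0.0016 × 2/12) = 547.08 × 0.999733 = 546.9339
Value of long forward = (F − K)·e^(−rT) = (546.9339 − 520.74) · e^(−0.0107·2/12)
= 26.1939 × 0.998218 = 26.15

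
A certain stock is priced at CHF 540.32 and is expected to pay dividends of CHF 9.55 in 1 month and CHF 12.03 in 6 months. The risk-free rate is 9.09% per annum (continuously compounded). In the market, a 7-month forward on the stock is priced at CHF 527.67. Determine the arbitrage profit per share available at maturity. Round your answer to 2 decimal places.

PV(dividends) I = 9.55·e^(−0.0909·1/12) + 12.03·e^(−0.0909·6/12) = 20.9734
Fair forward F* = (S − I)·e^(rT) = (540.32 − 20.9734)·e^0.053025 = 519.3466 × 1.054456 = 547.6281
Market CHF 527.67 < fair 547.6281: forward underpriced → reverse cash-and-carry (short the stock, invest proceeds at r, pay the dividends, go long the forward).
Profit at T = |F_mkt − F*| = |527.67 − 547.6281| = CHF 19.96 per share

CHF 19.96 per share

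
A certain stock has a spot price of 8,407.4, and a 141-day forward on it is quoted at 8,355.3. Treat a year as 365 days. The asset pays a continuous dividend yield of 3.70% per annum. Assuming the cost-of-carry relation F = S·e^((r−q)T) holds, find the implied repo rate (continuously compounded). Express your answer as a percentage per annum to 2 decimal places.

2.09%

From F = S·e^((r−q)T): (r − q) = ln(F/S)/T
ln(8355.3/8407.4) = ln(0.993803) = -0.006216
(r − q) = -0.006216 / (141/365) = -0.016091
r = ln(F/S)/T + q = -0.016091 + 0.0370 = 0.020909
r = 2.09%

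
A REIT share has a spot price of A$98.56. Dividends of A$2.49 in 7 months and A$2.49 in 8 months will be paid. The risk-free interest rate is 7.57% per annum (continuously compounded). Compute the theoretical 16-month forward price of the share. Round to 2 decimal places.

A$103.77

PV(dividends) I = 2.49·e^(−0.0757·7/12) + 2.49·e^(−0.0757·8/12)
I = 2.3824 + 2.3675 = 4.7499
F = (S − I)·e^(rT) = (98.56 − 4.7499) · e^(0.0757·16/12)
= 93.8101 · e^0.100933 = 93.8101 × 1.106203 = A$103.77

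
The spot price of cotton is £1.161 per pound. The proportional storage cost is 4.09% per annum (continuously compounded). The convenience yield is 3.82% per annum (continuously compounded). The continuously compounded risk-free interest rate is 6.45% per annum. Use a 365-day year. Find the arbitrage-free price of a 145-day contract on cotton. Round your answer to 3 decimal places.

£1.192 per pound

Net carry = r + u − y = 0.0645 + 0.0409 − 0.0382 = 0.0672
F = S·e^((r+u−y)T) = 1.161 · e^(0.0672 × 145/365) = 1.161 · e^0.026696
= 1.161 × 1.027056 = £1.192 per pound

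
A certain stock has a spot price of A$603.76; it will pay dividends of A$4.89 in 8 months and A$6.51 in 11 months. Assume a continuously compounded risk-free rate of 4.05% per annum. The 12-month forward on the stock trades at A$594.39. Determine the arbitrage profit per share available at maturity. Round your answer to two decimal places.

A$22.84 per share

PV(dividends) I = 4.89·e^(−0.0405·8/12) + 6.51·e^(−0.0405·11/12) = 11.0325
Fair forward F* = (S − I)·e^(rT) = (603.76 − 11.0325)·e^0.040500 = 592.7275 × 1.041331 = 617.2255
Market A$594.39 < fair 617.2255: forward underpriced → reverse cash-and-carry (short the stock, invest proceeds at r, pay the dividends, go long the forward).
Profit at T = |F_mkt − F*| = |594.39 − 617.2255| = A$22.84 per share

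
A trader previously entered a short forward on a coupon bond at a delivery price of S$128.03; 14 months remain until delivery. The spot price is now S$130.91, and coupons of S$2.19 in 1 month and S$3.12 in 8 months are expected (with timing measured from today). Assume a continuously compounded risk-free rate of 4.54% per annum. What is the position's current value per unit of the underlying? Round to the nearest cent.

-S$4.28

PV(remaining coupons) I = 2.19·e^(−0.0454·1/12) + 3.12·e^(−0.0454·8/12) = 5.2087
Current forward F = (S − I)·e^(rT) = (130.91 − 5.2087)·e^(0.0454·14/12) = 125.7013 × 1.054394 = 132.5387
Value (long) = (F − K)·e^(−rT) = (132.5387 − 128.03) × 0.948412 = 4.2761
Short position value = −(long value) = -S$4.28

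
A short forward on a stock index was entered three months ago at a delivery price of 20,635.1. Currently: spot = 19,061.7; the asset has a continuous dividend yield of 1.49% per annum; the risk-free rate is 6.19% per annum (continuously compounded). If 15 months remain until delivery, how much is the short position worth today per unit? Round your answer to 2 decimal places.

Current fair forward for the remaining 15 months: F = S·e^((r − q)·T), (r − q) = 0.0619 − 0.0149 = 0.0470
F = 19061.7 · e^(0.0470 × 15/12) = 19061.7 × 1.06051008 = 20215.1250
Value of long forward = (F − K)·e^(−rT) = (20215.1250 − 20635.1) · e^(−0.0619·15/12)
= -419.9750 × 0.92554271 = -388.70
Short position value = −(long value) = 388.70

388.70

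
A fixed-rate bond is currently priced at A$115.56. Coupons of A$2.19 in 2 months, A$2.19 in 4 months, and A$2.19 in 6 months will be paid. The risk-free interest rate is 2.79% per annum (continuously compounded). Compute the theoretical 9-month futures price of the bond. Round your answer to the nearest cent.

PV(coupons) I = 2.19·e^(−0.0279·2/12) + 2.19·e^(−0.0279·4/12) + 2.19·e^(−0.0279·6/12)
I = 2.1798 + 2.1697 + 2.1597 = 6.5092
F = (S − I)·e^(rT) = (115.56 − 6.5092) · e^(0.0279·9/12)
= 109.0508 · e^0.020925 = 109.0508 × 1.021145 = A$111.36

A$111.36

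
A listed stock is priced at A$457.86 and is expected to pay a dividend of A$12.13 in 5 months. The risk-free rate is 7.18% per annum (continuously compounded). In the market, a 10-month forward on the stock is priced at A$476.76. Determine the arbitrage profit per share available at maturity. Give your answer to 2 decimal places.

PV(dividends) I = 12.13·e^(−0.0718·5/12) = 11.7725
Fair forward F* = (S − I)·e^(rT) = (457.86 − 11.7725)·e^0.059833 = 446.0875 × 1.061659 = 473.5928
Market A$476.76 > fair 473.5928: forward overpriced → cash-and-carry (borrow at r, buy the stock and collect the dividends, short the forward).
Profit at T = |F_mkt − F*| = |476.76 − 473.5928| = A$3.17 per share

A$3.17 per share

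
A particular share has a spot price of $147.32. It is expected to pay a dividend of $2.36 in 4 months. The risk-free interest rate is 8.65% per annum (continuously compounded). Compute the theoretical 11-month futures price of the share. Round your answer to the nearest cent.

$156.99

PV(dividends) I = 2.36·e^(−0.0865·4/12)
I = 2.2929
F = (S − I)·e^(rT) = (147.32 − 2.2929) · e^(0.0865·11/12)
= 145.0271 · e^0.079292 = 145.0271 × 1.082520 = $156.99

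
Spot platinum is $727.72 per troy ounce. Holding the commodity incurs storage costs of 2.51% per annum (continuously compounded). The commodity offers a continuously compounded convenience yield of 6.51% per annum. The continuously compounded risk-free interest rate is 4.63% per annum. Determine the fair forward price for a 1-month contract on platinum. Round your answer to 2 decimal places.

Net carry = r + u − y = 0.0463 + 0.0251 − 0.0651 = 0.0063
F = S·e^((r+u−y)T) = 727.72 · e^(0.0063 × 1/12) = 727.72 · e^0.000525
= 727.72 × 1.000525 = $728.10 per troy ounce

$728.10 per troy ounce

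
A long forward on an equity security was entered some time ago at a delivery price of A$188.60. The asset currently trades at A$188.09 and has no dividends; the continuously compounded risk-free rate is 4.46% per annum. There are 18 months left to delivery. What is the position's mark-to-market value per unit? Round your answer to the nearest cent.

Current fair forward for the remaining 18 months: F = S·e^(r·T), r = 0.0446
F = 188.09 · e^(0.0446 × 18/12) = 188.09 × 1.069189 = 201.1038
Value of long forward = (F − K)·e^(−rT) = (201.1038 − 188.60) · e^(−0.0446·18/12)
= 12.5038 × 0.935289 = 11.69

A$11.69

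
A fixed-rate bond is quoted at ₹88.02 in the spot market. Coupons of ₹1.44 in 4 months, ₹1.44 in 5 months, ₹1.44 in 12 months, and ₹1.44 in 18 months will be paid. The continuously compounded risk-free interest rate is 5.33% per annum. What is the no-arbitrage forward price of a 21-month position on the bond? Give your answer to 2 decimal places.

₹90.57

PV(coupons) I = 1.44·e^(−0.0533·4/12) + 1.44·e^(−0.0533·5/12) + 1.44·e^(−0.0533·12/12) + 1.44·e^(−0.0533·18/12)
I = 1.4146 + 1.4084 + 1.3653 + 1.3294 = 5.5177
F = (S − I)·e^(rT) = (88.02 − 5.5177) · e^(0.0533·21/12)
= 82.5023 · e^0.093275 = 82.5023 × 1.097764 = ₹90.57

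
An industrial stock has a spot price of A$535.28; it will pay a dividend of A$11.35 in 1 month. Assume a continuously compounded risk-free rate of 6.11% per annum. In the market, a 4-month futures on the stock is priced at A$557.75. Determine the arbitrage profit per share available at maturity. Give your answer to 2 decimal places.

PV(dividends) I = 11.35·e^(−0.0611·1/12) = 11.2924
Fair futures F* = (S − I)·e^(rT) = (535.28 − 11.2924)·e^0.020367 = 523.9876 × 1.020576 = 534.7692
Market A$557.75 > fair 534.7692: forward overpriced → cash-and-carry (borrow at r, buy the stock and collect the dividends, short the forward).
Profit at T = |F_mkt − F*| = |557.75 − 534.7692| = A$22.98 per share

A$22.98 per share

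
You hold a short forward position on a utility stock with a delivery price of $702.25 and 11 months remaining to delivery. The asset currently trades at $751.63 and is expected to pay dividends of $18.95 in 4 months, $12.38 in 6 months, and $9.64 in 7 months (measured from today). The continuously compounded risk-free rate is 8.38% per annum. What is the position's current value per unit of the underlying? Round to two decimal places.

-$61.82

PV(remaining dividends) I = 18.95·e^(−0.0838·4/12) + 12.38·e^(−0.0838·6/12) + 9.64·e^(−0.0838·7/12) = 39.4801
Current forward F = (S − I)·e^(rT) = (751.63 − 39.4801)·e^(0.0838·11/12) = 712.1499 × 1.079844 = 769.0108
Value (long) = (F − K)·e^(−rT) = (769.0108 − 702.25) × 0.926060 = 61.8245
Short position value = −(long value) = -$61.82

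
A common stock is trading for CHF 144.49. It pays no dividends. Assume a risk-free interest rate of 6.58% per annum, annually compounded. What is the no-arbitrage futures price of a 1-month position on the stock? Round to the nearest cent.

CHF 145.26

F = S · (1+r)^T
= 144.49 × 1.005325
F = CHF 145.26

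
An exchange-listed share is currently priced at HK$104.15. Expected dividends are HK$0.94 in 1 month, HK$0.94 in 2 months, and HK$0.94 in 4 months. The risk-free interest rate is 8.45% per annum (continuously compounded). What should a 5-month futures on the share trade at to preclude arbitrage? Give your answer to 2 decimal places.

PV(dividends) I = 0.94·e^(−0.0845·1/12) + 0.94·e^(−0.0845·2/12) + 0.94·e^(−0.0845·4/12)
I = 0.9334 + 0.9269 + 0.9139 = 2.7742
F = (S − I)·e^(rT) = (104.15 − 2.7742) · e^(0.0845·5/12)
= 101.3758 · e^0.035208 = 101.3758 × 1.035835 = HK$105.01

HK$105.01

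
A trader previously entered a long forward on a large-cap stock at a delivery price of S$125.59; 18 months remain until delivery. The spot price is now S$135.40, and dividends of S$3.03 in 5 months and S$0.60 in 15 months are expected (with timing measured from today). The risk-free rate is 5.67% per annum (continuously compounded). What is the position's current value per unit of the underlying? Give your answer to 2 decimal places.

PV(remaining dividends) I = 3.03·e^(−0.0567·5/12) + 0.60·e^(−0.0567·15/12) = 3.5182
Current forward F = (S − I)·e^(rT) = (135.40 − 3.5182)·e^(0.0567·18/12) = 131.8818 × 1.088772 = 143.5892
Value (long) = (F − K)·e^(−rT) = (143.5892 − 125.59) × 0.918466 = 16.5317
Value = S$16.53

S$16.53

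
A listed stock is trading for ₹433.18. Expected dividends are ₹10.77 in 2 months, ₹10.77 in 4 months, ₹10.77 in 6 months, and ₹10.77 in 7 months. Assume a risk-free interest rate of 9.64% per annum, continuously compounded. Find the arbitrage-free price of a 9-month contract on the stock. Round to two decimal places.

₹421.08

PV(dividends) I = 10.77·e^(−0.0964·2/12) + 10.77·e^(−0.0964·4/12) + 10.77·e^(−0.0964·6/12) + 10.77·e^(−0.0964·7/12)
I = 10.5983 + 10.4294 + 10.2632 + 10.1811 = 41.4720
F = (S − I)·e^(rT) = (433.18 − 41.4720) · e^(0.0964·9/12)
= 391.7080 · e^0.072300 = 391.7080 × 1.074978 = ₹421.08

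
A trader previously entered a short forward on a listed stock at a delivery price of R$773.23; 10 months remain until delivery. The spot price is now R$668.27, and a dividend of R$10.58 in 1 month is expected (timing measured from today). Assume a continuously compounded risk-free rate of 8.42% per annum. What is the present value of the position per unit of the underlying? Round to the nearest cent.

R$63.07

PV(remaining dividends) I = 10.58·e^(−0.0842·1/12) = 10.5060
Current forward F = (S − I)·e^(rT) = (668.27 − 10.5060)·e^(0.0842·10/12) = 657.7640 × 1.072687 = 705.5749
Value (long) = (F − K)·e^(−rT) = (705.5749 − 773.23) × 0.932238 = -63.0707
Short position value = −(long value) = R$63.07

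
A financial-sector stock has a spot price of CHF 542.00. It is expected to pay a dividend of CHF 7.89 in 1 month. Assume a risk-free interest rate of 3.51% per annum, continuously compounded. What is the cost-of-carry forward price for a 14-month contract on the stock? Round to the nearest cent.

CHF 556.46

PV(dividends) I = 7.89·e^(−0.0351·1/12)
I = 7.8670
F = (S − I)·e^(rT) = (542.00 − 7.8670) · e^(0.0351·14/12)
= 534.1330 · e^0.040950 = 534.1330 × 1.041800 = CHF 556.46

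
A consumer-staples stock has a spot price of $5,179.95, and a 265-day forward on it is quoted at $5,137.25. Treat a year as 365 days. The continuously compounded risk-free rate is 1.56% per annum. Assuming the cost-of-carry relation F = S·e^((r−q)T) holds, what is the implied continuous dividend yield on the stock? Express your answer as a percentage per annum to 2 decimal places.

2.70%

From F = S·e^((r−q)T): (r − q) = ln(F/S)/T
ln(5137.25/5179.95) = ln(0.991757) = -0.008277
(r − q) = -0.008277 / (265/365) = -0.011400
q = r − ln(F/S)/T = 0.0156 + 0.011400 = 0.027000
q = 2.70%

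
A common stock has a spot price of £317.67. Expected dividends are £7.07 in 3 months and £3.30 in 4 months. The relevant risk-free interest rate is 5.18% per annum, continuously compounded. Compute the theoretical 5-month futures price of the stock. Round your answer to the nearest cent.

PV(dividends) I = 7.07·e^(−0.0518·3/12) + 3.30·e^(−0.0518·4/12)
I = 6.9790 + 3.2435 = 10.2225
F = (S − I)·e^(rT) = (317.67 − 10.2225) · e^(0.0518·5/12)
= 307.4475 · e^0.021583 = 307.4475 × 1.021818 = £314.16

£314.16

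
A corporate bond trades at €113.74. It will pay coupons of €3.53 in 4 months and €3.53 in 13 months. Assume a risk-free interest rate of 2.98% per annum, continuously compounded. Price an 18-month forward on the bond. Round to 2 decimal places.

PV(coupons) I = 3.53·e^(−0.0298·4/12) + 3.53·e^(−0.0298·13/12)
I = 3.4951 + 3.4179 = 6.9130
F = (S − I)·e^(rT) = (113.74 − 6.9130) · e^(0.0298·18/12)
= 106.8270 · e^0.044700 = 106.8270 × 1.045714 = €111.71

€111.71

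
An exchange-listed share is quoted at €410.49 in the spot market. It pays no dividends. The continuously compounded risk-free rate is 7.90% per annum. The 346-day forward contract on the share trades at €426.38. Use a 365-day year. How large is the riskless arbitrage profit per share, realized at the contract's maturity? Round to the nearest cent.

Fair forward: F* = S·e^(carry·T), with carry = r = 0.0790
F* = 410.49 · e^(0.0790 × 346/365) = 410.49 · e^0.074888 = 410.49 × 1.077763 = €442.4109
Market €426.38 < fair €442.4109: forward underpriced → reverse cash-and-carry (short spot, go long the forward).
At maturity, profit = |F_mkt − F*| = |426.38 − 442.4109| = €16.03 per share

€16.03 per share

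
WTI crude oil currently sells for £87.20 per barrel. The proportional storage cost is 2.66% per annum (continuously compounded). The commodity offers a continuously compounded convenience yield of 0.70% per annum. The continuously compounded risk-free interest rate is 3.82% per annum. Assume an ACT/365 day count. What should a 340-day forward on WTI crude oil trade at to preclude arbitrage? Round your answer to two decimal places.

Net carry = r + u − y = 0.0382 + 0.0266 − 0.0070 = 0.0578
F = S·e^((r+u−y)T) = 87.20 · e^(0.0578 × 340/365) = 87.20 · e^0.053841
= 87.20 × 1.055317 = £92.02 per barrel

£92.02 per barrel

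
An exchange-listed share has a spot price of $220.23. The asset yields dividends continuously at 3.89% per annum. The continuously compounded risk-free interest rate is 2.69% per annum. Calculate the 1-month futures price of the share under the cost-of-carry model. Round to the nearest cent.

F = S·e^((r − q)T) = 220.23 · e^((0.0269 − 0.0389) × 1/12)
= 220.23 · e^-0.001000 = 220.23 × 0.999000
F = $220.01

$220.01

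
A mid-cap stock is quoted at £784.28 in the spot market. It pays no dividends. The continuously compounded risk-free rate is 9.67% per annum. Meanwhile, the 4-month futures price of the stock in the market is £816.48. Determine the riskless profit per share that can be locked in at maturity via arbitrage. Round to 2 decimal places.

Fair futures: F* = S·e^(carry·T), with carry = r = 0.0967
F* = 784.28 · e^(0.0967 × 4/12) = 784.28 · e^0.032233 = 784.28 × 1.032758 = £809.9714
Market £816.48 > fair £809.9714: forward overpriced → cash-and-carry (buy spot, short the forward).
At maturity, profit = |F_mkt − F*| = |816.48 − 809.9714| = £6.51 per share

£6.51 per share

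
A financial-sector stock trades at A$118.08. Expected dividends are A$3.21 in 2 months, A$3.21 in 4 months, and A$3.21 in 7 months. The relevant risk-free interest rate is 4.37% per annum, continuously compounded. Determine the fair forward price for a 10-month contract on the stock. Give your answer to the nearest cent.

A$112.63

PV(dividends) I = 3.21·e^(−0.0437·2/12) + 3.21·e^(−0.0437·4/12) + 3.21·e^(−0.0437·7/12)
I = 3.1867 + 3.1636 + 3.1292 = 9.4795
F = (S − I)·e^(rT) = (118.08 − 9.4795) · e^(0.0437·10/12)
= 108.6005 · e^0.036417 = 108.6005 × 1.037088 = A$112.63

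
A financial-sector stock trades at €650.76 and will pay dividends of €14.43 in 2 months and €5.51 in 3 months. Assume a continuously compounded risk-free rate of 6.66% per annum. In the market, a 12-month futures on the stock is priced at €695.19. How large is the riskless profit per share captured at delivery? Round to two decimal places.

€20.66 per share

PV(dividends) I = 14.43·e^(−0.0666·2/12) + 5.51·e^(−0.0666·3/12) = 19.6897
Fair futures F* = (S − I)·e^(rT) = (650.76 − 19.6897)·e^0.066600 = 631.0703 × 1.068868 = 674.5308
Market €695.19 > fair 674.5308: forward overpriced → cash-and-carry (borrow at r, buy the stock and collect the dividends, short the forward).
Profit at T = |F_mkt − F*| = |695.19 − 674.5308| = €20.66 per share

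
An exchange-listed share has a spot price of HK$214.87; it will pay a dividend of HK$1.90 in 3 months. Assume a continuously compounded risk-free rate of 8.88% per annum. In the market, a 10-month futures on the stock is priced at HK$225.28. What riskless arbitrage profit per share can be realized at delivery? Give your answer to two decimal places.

PV(dividends) I = 1.90·e^(−0.0888·3/12) = 1.8583
Fair futures F* = (S − I)·e^(rT) = (214.87 − 1.8583)·e^0.074000 = 213.0117 × 1.076807 = 229.3725
Market HK$225.28 < fair 229.3725: forward underpriced → reverse cash-and-carry (short the stock, invest proceeds at r, pay the dividends, go long the forward).
Profit at T = |F_mkt − F*| = |225.28 − 229.3725| = HK$4.09 per share

HK$4.09 per share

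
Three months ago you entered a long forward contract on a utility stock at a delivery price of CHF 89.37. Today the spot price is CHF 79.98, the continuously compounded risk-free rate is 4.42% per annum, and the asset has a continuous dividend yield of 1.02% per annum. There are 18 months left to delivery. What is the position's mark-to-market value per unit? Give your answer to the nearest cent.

-CHF 4.87

Current fair forward for the remaining 18 months: F = S·e^((r − q)·T), (r − q) = 0.0442 − 0.0102 = 0.0340
F = 79.98 · e^(0.0340 × 18/12) = 79.98 × 1.052323 = 84.1648
Value of long forward = (F − K)·e^(−rT) = (84.1648 − 89.37) · e^(−0.0442·18/12)
= -5.2052 × 0.935850 = -4.87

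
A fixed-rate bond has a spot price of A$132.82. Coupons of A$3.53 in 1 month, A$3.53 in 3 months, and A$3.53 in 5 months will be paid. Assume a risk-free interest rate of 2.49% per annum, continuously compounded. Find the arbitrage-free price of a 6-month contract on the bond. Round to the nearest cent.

A$123.83

PV(coupons) I = 3.53·e^(−0.0249·1/12) + 3.53·e^(−0.0249·3/12) + 3.53·e^(−0.0249·5/12)
I = 3.5227 + 3.5081 + 3.4936 = 10.5244
F = (S − I)·e^(rT) = (132.82 − 10.5244) · e^(0.0249·6/12)
= 122.2956 · e^0.012450 = 122.2956 × 1.012528 = A$123.83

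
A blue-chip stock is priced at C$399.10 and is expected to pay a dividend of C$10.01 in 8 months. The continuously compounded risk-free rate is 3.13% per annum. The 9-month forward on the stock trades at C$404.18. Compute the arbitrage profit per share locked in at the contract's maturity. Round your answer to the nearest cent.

C$5.64 per share

PV(dividends) I = 10.01·e^(−0.0313·8/12) = 9.8033
Fair forward F* = (S − I)·e^(rT) = (399.10 − 9.8033)·e^0.023475 = 389.2967 × 1.023753 = 398.5437
Market C$404.18 > fair 398.5437: forward overpriced → cash-and-carry (borrow at r, buy the stock and collect the dividends, short the forward).
Profit at T = |F_mkt − F*| = |404.18 − 398.5437| = C$5.64 per share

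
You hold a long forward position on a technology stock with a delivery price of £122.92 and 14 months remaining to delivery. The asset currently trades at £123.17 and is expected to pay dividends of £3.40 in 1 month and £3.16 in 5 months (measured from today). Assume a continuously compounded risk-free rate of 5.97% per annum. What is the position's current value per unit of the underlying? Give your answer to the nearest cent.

£2.05

PV(remaining dividends) I = 3.40·e^(−0.0597·1/12) + 3.16·e^(−0.0597·5/12) = 6.4655
Current forward F = (S − I)·e^(rT) = (123.17 − 6.4655)·e^(0.0597·14/12) = 116.7045 × 1.072133 = 125.1227
Value (long) = (F − K)·e^(−rT) = (125.1227 − 122.92) × 0.932720 = 2.0545
Value = £2.05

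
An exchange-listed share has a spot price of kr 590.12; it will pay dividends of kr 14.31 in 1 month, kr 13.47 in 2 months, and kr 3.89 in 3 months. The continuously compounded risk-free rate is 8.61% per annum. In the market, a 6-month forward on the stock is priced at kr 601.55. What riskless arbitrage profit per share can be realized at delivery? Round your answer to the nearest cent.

PV(dividends) I = 14.31·e^(−0.0861·1/12) + 13.47·e^(−0.0861·2/12) + 3.89·e^(−0.0861·3/12) = 31.2929
Fair forward F* = (S − I)·e^(rT) = (590.12 − 31.2929)·e^0.043050 = 558.8271 × 1.043990 = 583.4099
Market kr 601.55 > fair 583.4099: forward overpriced → cash-and-carry (borrow at r, buy the stock and collect the dividends, short the forward).
Profit at T = |F_mkt − F*| = |601.55 − 583.4099| = kr 18.14 per share

kr 18.14 per share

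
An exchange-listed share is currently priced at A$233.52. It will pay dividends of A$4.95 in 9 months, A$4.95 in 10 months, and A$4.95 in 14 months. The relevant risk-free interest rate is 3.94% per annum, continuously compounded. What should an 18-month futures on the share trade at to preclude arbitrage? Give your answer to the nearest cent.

PV(dividends) I = 4.95·e^(−0.0394·9/12) + 4.95·e^(−0.0394·10/12) + 4.95·e^(−0.0394·14/12)
I = 4.8059 + 4.7901 + 4.7276 = 14.3236
F = (S − I)·e^(rT) = (233.52 − 14.3236) · e^(0.0394·18/12)
= 219.1964 · e^0.059100 = 219.1964 × 1.060881 = A$232.54

A$232.54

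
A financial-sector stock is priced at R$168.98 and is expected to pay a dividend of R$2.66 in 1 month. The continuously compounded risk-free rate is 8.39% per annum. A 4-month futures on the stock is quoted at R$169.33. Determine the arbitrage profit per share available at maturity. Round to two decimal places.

PV(dividends) I = 2.66·e^(−0.0839·1/12) = 2.6415
Fair futures F* = (S − I)·e^(rT) = (168.98 − 2.6415)·e^0.027967 = 166.3385 × 1.028362 = 171.0562
Market R$169.33 < fair 171.0562: forward underpriced → reverse cash-and-carry (short the stock, invest proceeds at r, pay the dividends, go long the forward).
Profit at T = |F_mkt − F*| = |169.33 − 171.0562| = R$1.73 per share

R$1.73 per share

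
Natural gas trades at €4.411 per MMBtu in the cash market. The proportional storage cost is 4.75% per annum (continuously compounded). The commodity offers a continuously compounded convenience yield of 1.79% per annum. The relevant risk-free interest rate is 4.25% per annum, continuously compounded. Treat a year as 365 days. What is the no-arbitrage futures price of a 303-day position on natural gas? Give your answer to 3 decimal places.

€4.683 per MMBtu

Net carry = r + u − y = 0.0425 + 0.0475 − 0.0179 = 0.0721
F = S·e^((r+u−y)T) = 4.411 · e^(0.0721 × 303/365) = 4.411 · e^0.059853
= 4.411 × 1.061680 = €4.683 per MMBtu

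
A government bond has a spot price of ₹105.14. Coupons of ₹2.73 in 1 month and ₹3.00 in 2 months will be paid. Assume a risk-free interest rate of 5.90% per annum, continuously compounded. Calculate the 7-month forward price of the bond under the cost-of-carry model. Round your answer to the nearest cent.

PV(coupons) I = 2.73·e^(−0.0590·1/12) + 3.00·e^(−0.0590·2/12)
I = 2.7166 + 2.9706 = 5.6872
F = (S − I)·e^(rT) = (105.14 − 5.6872) · e^(0.0590·7/12)
= 99.4528 · e^0.034417 = 99.4528 × 1.035016 = ₹102.94

₹102.94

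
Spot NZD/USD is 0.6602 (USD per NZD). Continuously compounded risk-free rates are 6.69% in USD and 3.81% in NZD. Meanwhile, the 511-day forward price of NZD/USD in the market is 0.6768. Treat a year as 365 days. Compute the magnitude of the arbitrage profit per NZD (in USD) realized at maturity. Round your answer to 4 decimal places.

0.0106 per NZD (in USD)

Fair forward: F* = S·e^(carry·T), with carry = (r_USD − r_NZD) = 0.0669 − 0.0381 = 0.0288
F* = 0.6602 · e^(0.0288 × 511/365) = 0.6602 · e^0.040320 = 0.6602 × 1.041144 = 0.6874
Market 0.6768 < fair 0.6874: forward underpriced → reverse cash-and-carry (short spot, go long the forward).
At maturity, profit = |F_mkt − F*| = |0.6768 − 0.6874| = 0.0106 per NZD (in USD)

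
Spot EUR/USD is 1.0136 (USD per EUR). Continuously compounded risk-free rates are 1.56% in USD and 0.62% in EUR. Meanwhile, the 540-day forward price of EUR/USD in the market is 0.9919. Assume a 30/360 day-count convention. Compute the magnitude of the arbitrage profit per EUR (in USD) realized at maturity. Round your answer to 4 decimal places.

0.0361 per EUR (in USD)

Fair forward: F* = S·e^(carry·T), with carry = (r_USD − r_EUR) = 0.0156 − 0.0062 = 0.0094
F* = 1.0136 · e^(0.0094 × 540/360) = 1.0136 · e^0.014100 = 1.0136 × 1.014200 = 1.0280
Market 0.9919 < fair 1.0280: forward underpriced → reverse cash-and-carry (short spot, go long the forward).
At maturity, profit = |F_mkt − F*| = |0.9919 − 1.0280| = 0.0361 per EUR (in USD)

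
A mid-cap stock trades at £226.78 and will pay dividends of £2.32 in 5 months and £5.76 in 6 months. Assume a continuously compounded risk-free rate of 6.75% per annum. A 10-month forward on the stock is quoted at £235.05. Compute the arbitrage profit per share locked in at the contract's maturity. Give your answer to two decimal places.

£3.43 per share

PV(dividends) I = 2.32·e^(−0.0675·5/12) + 5.76·e^(−0.0675·6/12) = 7.8245
Fair forward F* = (S − I)·e^(rT) = (226.78 − 7.8245)·e^0.056250 = 218.9555 × 1.057862 = 231.6247
Market £235.05 > fair 231.6247: forward overpriced → cash-and-carry (borrow at r, buy the stock and collect the dividends, short the forward).
Profit at T = |F_mkt − F*| = |235.05 − 231.6247| = £3.43 per share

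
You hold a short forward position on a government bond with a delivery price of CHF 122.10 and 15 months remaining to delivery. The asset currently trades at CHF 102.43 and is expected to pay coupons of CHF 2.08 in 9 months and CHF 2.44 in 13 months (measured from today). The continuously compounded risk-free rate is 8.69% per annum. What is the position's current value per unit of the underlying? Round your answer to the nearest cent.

PV(remaining coupons) I = 2.08·e^(−0.0869·9/12) + 2.44·e^(−0.0869·13/12) = 4.1695
Current forward F = (S − I)·e^(rT) = (102.43 − 4.1695)·e^(0.0869·15/12) = 98.2605 × 1.114744 = 109.5353
Value (long) = (F − K)·e^(−rT) = (109.5353 − 122.10) × 0.897067 = -11.2714
Short position value = −(long value) = CHF 11.27

CHF 11.27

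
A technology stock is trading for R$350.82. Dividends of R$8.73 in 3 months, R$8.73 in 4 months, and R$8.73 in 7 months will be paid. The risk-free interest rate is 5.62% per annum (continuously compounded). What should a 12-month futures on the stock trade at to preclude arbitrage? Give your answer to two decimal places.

R$343.99

PV(dividends) I = 8.73·e^(−0.0562·3/12) + 8.73·e^(−0.0562·4/12) + 8.73·e^(−0.0562·7/12)
I = 8.6082 + 8.5680 + 8.4484 = 25.6246
F = (S − I)·e^(rT) = (350.82 − 25.6246) · e^(0.0562·12/12)
= 325.1954 · e^0.056200 = 325.1954 × 1.057809 = R$343.99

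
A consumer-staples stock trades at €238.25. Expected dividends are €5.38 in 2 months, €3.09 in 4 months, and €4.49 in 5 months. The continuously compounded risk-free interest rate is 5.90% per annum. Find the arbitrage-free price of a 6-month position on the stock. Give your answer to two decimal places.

PV(dividends) I = 5.38·e^(−0.0590·2/12) + 3.09·e^(−0.0590·4/12) + 4.49·e^(−0.0590·5/12)
I = 5.3274 + 3.0298 + 4.3810 = 12.7382
F = (S − I)·e^(rT) = (238.25 − 12.7382) · e^(0.0590·6/12)
= 225.5118 · e^0.029500 = 225.5118 × 1.029939 = €232.26

€232.26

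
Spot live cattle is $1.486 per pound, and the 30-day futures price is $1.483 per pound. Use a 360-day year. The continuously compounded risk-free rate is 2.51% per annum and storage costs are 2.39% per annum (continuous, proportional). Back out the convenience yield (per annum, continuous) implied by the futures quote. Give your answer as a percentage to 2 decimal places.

7.33%

F = S·e^((r+u−y)T) ⇒ (r+u−y) = ln(F/S)/T
ln(1.483/1.486) = -0.002021; /T ⇒ -0.024252
y = r + u − ln(F/S)/T = 0.0251 + 0.0239 + 0.024252 = 0.073252
y = 7.33%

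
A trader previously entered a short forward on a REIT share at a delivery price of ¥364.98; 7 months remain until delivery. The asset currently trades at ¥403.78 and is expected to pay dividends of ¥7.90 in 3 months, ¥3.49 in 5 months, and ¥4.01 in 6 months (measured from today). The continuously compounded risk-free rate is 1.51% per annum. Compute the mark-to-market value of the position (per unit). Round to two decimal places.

PV(remaining dividends) I = 7.90·e^(−0.0151·3/12) + 3.49·e^(−0.0151·5/12) + 4.01·e^(−0.0151·6/12) = 15.3182
Current forward F = (S − I)·e^(rT) = (403.78 − 15.3182)·e^(0.0151·7/12) = 388.4618 × 1.008847 = 391.8985
Value (long) = (F − K)·e^(−rT) = (391.8985 − 364.98) × 0.991230 = 26.6824
Short position value = −(long value) = -¥26.68

-¥26.68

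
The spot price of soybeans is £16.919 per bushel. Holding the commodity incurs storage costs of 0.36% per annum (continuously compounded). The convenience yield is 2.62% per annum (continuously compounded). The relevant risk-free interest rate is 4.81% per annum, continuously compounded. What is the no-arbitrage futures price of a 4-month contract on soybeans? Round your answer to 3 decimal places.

Net carry = r + u − y = 0.0481 + 0.0036 − 0.0262 = 0.0255
F = S·e^((r+u−y)T) = 16.919 · e^(0.0255 × 4/12) = 16.919 · e^0.008500
= 16.919 × 1.008536 = £17.063 per bushel

£17.063 per bushel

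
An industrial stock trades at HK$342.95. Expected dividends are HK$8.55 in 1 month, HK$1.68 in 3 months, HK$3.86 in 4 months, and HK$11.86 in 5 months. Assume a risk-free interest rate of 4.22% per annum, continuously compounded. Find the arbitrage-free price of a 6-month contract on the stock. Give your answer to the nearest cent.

PV(dividends) I = 8.55·e^(−0.0422·1/12) + 1.68·e^(−0.0422·3/12) + 3.86·e^(−0.0422·4/12) + 11.86·e^(−0.0422·5/12)
I = 8.5200 + 1.6624 + 3.8061 + 11.6533 = 25.6418
F = (S − I)·e^(rT) = (342.95 − 25.6418) · e^(0.0422·6/12)
= 317.3082 · e^0.021100 = 317.3082 × 1.021324 = HK$324.07

HK$324.07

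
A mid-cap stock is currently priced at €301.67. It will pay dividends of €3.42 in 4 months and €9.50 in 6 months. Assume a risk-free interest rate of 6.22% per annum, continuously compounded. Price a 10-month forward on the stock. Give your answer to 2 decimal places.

€304.49

PV(dividends) I = 3.42·e^(−0.0622·4/12) + 9.50·e^(−0.0622·6/12)
I = 3.3498 + 9.2091 = 12.5589
F = (S − I)·e^(rT) = (301.67 − 12.5589) · e^(0.0622·10/12)
= 289.1111 · e^0.051833 = 289.1111 × 1.053200 = €304.49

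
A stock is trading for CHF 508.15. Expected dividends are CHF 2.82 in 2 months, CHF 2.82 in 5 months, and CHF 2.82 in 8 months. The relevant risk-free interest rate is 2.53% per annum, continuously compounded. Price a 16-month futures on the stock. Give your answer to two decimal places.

PV(dividends) I = 2.82·e^(−0.0253·2/12) + 2.82·e^(−0.0253·5/12) + 2.82·e^(−0.0253·8/12)
I = 2.8081 + 2.7904 + 2.7728 = 8.3713
F = (S − I)·e^(rT) = (508.15 − 8.3713) · e^(0.0253·16/12)
= 499.7787 · e^0.033733 = 499.7787 × 1.034308 = CHF 516.93

CHF 516.93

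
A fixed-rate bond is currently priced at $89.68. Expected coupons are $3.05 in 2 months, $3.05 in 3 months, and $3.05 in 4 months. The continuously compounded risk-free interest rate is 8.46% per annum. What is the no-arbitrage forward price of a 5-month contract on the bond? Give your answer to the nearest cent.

PV(coupons) I = 3.05·e^(−0.0846·2/12) + 3.05·e^(−0.0846·3/12) + 3.05·e^(−0.0846·4/12)
I = 3.0073 + 2.9862 + 2.9652 = 8.9587
F = (S − I)·e^(rT) = (89.68 − 8.9587) · e^(0.0846·5/12)
= 80.7213 · e^0.035250 = 80.7213 × 1.035879 = $83.62

$83.62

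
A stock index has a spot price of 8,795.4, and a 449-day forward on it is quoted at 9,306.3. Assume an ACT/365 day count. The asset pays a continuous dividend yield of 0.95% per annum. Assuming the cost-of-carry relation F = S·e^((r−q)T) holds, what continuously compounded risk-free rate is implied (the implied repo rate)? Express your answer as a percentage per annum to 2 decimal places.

From F = S·e^((r−q)T): (r − q) = ln(F/S)/T
ln(9306.3/8795.4) = ln(1.058087) = 0.056463
(r − q) = 0.056463 / (449/365) = 0.045900
r = ln(F/S)/T + q = 0.045900 + 0.0095 = 0.055400
r = 5.54%

5.54%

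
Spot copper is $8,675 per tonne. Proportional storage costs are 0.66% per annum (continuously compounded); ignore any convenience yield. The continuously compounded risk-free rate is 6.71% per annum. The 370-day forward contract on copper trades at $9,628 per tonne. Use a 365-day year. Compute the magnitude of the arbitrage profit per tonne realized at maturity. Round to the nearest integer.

$280 per tonne

Fair forward: F* = S·e^(carry·T), with carry = (r + u) = 0.0671 + 0.0066 = 0.0737
F* = 8675 · e^(0.0737 × 370/365) = 8675 · e^0.074710 = 8675 × 1.077572 = $9347.9371
Market $9628 > fair $9347.9371: forward overpriced → cash-and-carry (buy spot, short the forward).
At maturity, profit = |F_mkt − F*| = |9628 − 9347.9371| = $280 per tonne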